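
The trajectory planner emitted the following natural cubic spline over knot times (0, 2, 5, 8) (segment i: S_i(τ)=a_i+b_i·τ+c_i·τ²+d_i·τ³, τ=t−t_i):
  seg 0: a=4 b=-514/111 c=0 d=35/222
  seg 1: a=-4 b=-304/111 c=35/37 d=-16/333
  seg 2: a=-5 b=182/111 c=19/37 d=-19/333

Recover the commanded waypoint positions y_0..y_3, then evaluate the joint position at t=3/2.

y_0 = S_0(0) = a_0 = 4
y_1 = S_1(0) = a_1 = -4
y_2 = S_2(0) = a_2 = -5
y_3 = S_2(3) = 3
t_q=3/2 is in segment 0 (τ=3/2); S_0(τ)=-1429/592

y_0=4 y_1=-4 y_2=-5 y_3=3
S(3/2) = -1429/592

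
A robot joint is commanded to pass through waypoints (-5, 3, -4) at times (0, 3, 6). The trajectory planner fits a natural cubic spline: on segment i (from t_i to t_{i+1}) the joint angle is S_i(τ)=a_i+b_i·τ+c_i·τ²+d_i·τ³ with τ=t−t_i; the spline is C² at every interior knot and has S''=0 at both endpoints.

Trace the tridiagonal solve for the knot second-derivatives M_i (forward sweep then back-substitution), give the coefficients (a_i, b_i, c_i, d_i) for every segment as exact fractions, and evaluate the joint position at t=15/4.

Δ: Δ0=8/3, Δ1=-7/3
row 1: diag=12, rhs=-30; c'=1/4, d'=-5/2
back: M1=-5/2
M: M0=0, M1=-5/2, M2=0
seg 0: a=-5, c=M0/2=0, d=(M1−M0)/(6·3)=-5/36, b=Δ0−h0·(2M0+M1)/6=47/12
seg 1: a=3, c=M1/2=-5/4, d=(M2−M1)/(6·3)=5/36, b=Δ1−h1·(2M1+M2)/6=1/6
t_q=15/4 → seg 1, τ=3/4; S=3+1/6·τ+-5/4·τ²+5/36·τ³=635/256

  seg 0: a=-5 b=47/12 c=0 d=-5/36
  seg 1: a=3 b=1/6 c=-5/4 d=5/36
S(15/4) = 635/256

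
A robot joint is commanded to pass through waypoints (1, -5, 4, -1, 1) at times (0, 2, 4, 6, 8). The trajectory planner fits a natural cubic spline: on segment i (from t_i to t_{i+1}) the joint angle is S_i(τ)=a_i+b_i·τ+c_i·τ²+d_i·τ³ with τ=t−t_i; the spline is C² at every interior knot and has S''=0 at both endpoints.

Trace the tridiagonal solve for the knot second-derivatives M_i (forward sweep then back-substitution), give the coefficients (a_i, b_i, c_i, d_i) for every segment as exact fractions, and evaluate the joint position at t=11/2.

  seg 0: a=1 b=-39/7 c=0 d=9/14
  seg 1: a=-5 b=15/7 c=27/7 d=-75/56
  seg 2: a=4 b=3/2 c=-117/28 d=61/56
  seg 3: a=-1 b=-15/7 c=33/14 d=-11/28
S(11/2) = 235/448

Δ: Δ0=-3, Δ1=9/2, Δ2=-5/2, Δ3=1
row 1: diag=8, rhs=45; c'=1/4, d'=45/8
row 2: denom=8−2·1/4=15/2; d'=(-42−2·45/8)/(15/2)=-71/10
row 3: denom=8−2·4/15=112/15; d'=(21−2·-71/10)/(112/15)=33/7
back: M3=33/7
back: M2=-71/10−4/15·33/7=-117/14
back: M1=45/8−1/4·-117/14=54/7
M: M0=0, M1=54/7, M2=-117/14, M3=33/7, M4=0
seg 0: a=1, c=M0/2=0, d=(M1−M0)/(6·2)=9/14, b=Δ0−h0·(2M0+M1)/6=-39/7
seg 1: a=-5, c=M1/2=27/7, d=(M2−M1)/(6·2)=-75/56, b=Δ1−h1·(2M1+M2)/6=15/7
seg 2: a=4, c=M2/2=-117/28, d=(M3−M2)/(6·2)=61/56, b=Δ2−h2·(2M2+M3)/6=3/2
seg 3: a=-1, c=M3/2=33/14, d=(M4−M3)/(6·2)=-11/28, b=Δ3−h3·(2M3+M4)/6=-15/7
t_q=11/2 → seg 2, τ=3/2; S=4+3/2·τ+-117/28·τ²+61/56·τ³=235/448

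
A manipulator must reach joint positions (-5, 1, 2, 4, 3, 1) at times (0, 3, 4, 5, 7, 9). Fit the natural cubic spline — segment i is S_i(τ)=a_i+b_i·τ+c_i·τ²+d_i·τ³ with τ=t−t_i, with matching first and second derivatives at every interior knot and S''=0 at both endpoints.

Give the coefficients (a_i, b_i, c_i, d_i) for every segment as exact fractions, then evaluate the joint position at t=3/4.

Δ: Δ0=2, Δ1=1, Δ2=2, Δ3=-1/2, Δ4=-1
row 1: diag=8, rhs=-6; c'=1/8, d'=-3/4
row 2: denom=4−1·1/8=31/8; d'=(6−1·-3/4)/(31/8)=54/31
row 3: denom=6−1·8/31=178/31; d'=(-15−1·54/31)/(178/31)=-519/178
row 4: denom=8−2·31/89=650/89; d'=(-3−2·-519/178)/(650/89)=126/325
back: M4=126/325
back: M3=-519/178−31/89·126/325=-1983/650
back: M2=54/31−8/31·-1983/650=822/325
back: M1=-3/4−1/8·822/325=-693/650
M: M0=0, M1=-693/650, M2=822/325, M3=-1983/650, M4=126/325, M5=0
seg 0: a=-5, c=M0/2=0, d=(M1−M0)/(6·3)=-77/1300, b=Δ0−h0·(2M0+M1)/6=3293/1300
seg 1: a=1, c=M1/2=-693/1300, d=(M2−M1)/(6·1)=779/1300, b=Δ1−h1·(2M1+M2)/6=607/650
seg 2: a=2, c=M2/2=411/325, d=(M3−M2)/(6·1)=-93/100, b=Δ2−h2·(2M2+M3)/6=433/260
seg 3: a=4, c=M3/2=-1983/1300, d=(M4−M3)/(6·2)=149/520, b=Δ3−h3·(2M3+M4)/6=913/650
seg 4: a=3, c=M4/2=63/325, d=(M5−M4)/(6·2)=-21/650, b=Δ4−h4·(2M4+M5)/6=-409/325
t_q=3/4 → seg 0, τ=3/4; S=-5+3293/1300·τ+0·τ²+-77/1300·τ³=-52003/16640

  seg 0: a=-5 b=3293/1300 c=0 d=-77/1300
  seg 1: a=1 b=607/650 c=-693/1300 d=779/1300
  seg 2: a=2 b=433/260 c=411/325 d=-93/100
  seg 3: a=4 b=913/650 c=-1983/1300 d=149/520
  seg 4: a=3 b=-409/325 c=63/325 d=-21/650
S(3/4) = -52003/16640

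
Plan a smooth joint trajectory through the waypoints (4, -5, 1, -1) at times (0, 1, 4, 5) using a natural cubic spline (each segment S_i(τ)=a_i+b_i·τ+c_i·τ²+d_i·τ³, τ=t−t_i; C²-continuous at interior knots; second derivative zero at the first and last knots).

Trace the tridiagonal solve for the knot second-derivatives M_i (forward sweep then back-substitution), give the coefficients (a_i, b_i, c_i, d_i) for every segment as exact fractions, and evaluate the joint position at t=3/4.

  seg 0: a=4 b=-119/11 c=0 d=20/11
  seg 1: a=-5 b=-59/11 c=60/11 d=-1
  seg 2: a=1 b=4/11 c=-39/11 d=13/11
S(3/4) = -589/176

Δ: Δ0=-9, Δ1=2, Δ2=-2
row 1: diag=8, rhs=66; c'=3/8, d'=33/4
row 2: denom=8−3·3/8=55/8; d'=(-24−3·33/4)/(55/8)=-78/11
back: M2=-78/11
back: M1=33/4−3/8·-78/11=120/11
M: M0=0, M1=120/11, M2=-78/11, M3=0
seg 0: a=4, c=M0/2=0, d=(M1−M0)/(6·1)=20/11, b=Δ0−h0·(2M0+M1)/6=-119/11
seg 1: a=-5, c=M1/2=60/11, d=(M2−M1)/(6·3)=-1, b=Δ1−h1·(2M1+M2)/6=-59/11
seg 2: a=1, c=M2/2=-39/11, d=(M3−M2)/(6·1)=13/11, b=Δ2−h2·(2M2+M3)/6=4/11
t_q=3/4 → seg 0, τ=3/4; S=4+-119/11·τ+0·τ²+20/11·τ³=-589/176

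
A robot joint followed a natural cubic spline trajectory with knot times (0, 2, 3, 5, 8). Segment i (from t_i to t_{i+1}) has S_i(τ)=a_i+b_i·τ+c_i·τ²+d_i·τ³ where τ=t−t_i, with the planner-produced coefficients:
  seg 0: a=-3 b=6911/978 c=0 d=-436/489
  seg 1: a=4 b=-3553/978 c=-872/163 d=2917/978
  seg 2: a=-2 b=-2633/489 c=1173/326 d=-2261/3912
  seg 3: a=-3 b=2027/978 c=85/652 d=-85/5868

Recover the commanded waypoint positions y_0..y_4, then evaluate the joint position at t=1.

y_0 = S_0(0) = a_0 = -3
y_1 = S_1(0) = a_1 = 4
y_2 = S_2(0) = a_2 = -2
y_3 = S_3(0) = a_3 = -3
y_4 = S_3(3) = 4
t_q=1 is in segment 0 (τ=1); S_0(τ)=1035/326

y_0=-3 y_1=4 y_2=-2 y_3=-3 y_4=4
S(1) = 1035/326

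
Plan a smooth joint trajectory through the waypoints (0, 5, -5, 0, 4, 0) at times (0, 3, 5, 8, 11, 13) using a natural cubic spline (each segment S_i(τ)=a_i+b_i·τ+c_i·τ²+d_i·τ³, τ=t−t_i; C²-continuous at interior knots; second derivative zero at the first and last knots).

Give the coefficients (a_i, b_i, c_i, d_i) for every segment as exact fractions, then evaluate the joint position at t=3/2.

  seg 0: a=0 b=3415/813 c=0 d=-2060/7317
  seg 1: a=5 b=-2765/813 c=-2060/813 d=235/271
  seg 2: a=-5 b=-2545/813 c=2170/813 d=-290/813
  seg 3: a=0 b=2645/813 c=-440/813 d=-241/7317
  seg 4: a=4 b=-718/813 c=-227/271 d=227/1626
S(3/2) = 1450/271

Δ: Δ0=5/3, Δ1=-5, Δ2=5/3, Δ3=4/3, Δ4=-2
row 1: diag=10, rhs=-40; c'=1/5, d'=-4
row 2: denom=10−2·1/5=48/5; d'=(40−2·-4)/(48/5)=5
row 3: denom=12−3·5/16=177/16; d'=(-2−3·5)/(177/16)=-272/177
row 4: denom=10−3·16/59=542/59; d'=(-20−3·-272/177)/(542/59)=-454/271
back: M4=-454/271
back: M3=-272/177−16/59·-454/271=-880/813
back: M2=5−5/16·-880/813=4340/813
back: M1=-4−1/5·4340/813=-4120/813
M: M0=0, M1=-4120/813, M2=4340/813, M3=-880/813, M4=-454/271, M5=0
seg 0: a=0, c=M0/2=0, d=(M1−M0)/(6·3)=-2060/7317, b=Δ0−h0·(2M0+M1)/6=3415/813
seg 1: a=5, c=M1/2=-2060/813, d=(M2−M1)/(6·2)=235/271, b=Δ1−h1·(2M1+M2)/6=-2765/813
seg 2: a=-5, c=M2/2=2170/813, d=(M3−M2)/(6·3)=-290/813, b=Δ2−h2·(2M2+M3)/6=-2545/813
seg 3: a=0, c=M3/2=-440/813, d=(M4−M3)/(6·3)=-241/7317, b=Δ3−h3·(2M3+M4)/6=2645/813
seg 4: a=4, c=M4/2=-227/271, d=(M5−M4)/(6·2)=227/1626, b=Δ4−h4·(2M4+M5)/6=-718/813
t_q=3/2 → seg 0, τ=3/2; S=0+3415/813·τ+0·τ²+-2060/7317·τ³=1450/271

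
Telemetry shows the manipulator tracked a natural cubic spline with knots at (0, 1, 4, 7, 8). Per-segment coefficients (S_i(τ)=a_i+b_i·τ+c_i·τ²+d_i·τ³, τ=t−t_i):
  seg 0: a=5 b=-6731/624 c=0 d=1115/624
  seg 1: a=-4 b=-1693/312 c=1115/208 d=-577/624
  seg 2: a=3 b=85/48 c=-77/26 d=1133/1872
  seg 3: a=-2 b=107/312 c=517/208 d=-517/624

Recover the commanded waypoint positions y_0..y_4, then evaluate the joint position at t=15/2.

y_0 = S_0(0) = a_0 = 5
y_1 = S_1(0) = a_1 = -4
y_2 = S_2(0) = a_2 = 3
y_3 = S_3(0) = a_3 = -2
y_4 = S_3(1) = 0
t_q=15/2 is in segment 3 (τ=1/2); S_3(τ)=-2181/1664

y_0=5 y_1=-4 y_2=3 y_3=-2 y_4=0
S(15/2) = -2181/1664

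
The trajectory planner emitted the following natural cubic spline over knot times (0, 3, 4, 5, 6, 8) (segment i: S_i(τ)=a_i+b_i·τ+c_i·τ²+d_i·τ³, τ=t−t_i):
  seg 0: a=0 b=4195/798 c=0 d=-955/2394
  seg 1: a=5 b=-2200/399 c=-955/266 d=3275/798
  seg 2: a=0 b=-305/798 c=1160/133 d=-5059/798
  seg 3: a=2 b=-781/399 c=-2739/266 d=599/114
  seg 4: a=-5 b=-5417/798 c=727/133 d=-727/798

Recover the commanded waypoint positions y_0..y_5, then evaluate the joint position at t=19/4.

y_0 = S_0(0) = a_0 = 0
y_1 = S_1(0) = a_1 = 5
y_2 = S_2(0) = a_2 = 0
y_3 = S_3(0) = a_3 = 2
y_4 = S_4(0) = a_4 = -5
y_5 = S_4(2) = -4
t_q=19/4 is in segment 2 (τ=3/4); S_2(τ)=33109/17024

y_0=0 y_1=5 y_2=0 y_3=2 y_4=-5 y_5=-4
S(19/4) = 33109/17024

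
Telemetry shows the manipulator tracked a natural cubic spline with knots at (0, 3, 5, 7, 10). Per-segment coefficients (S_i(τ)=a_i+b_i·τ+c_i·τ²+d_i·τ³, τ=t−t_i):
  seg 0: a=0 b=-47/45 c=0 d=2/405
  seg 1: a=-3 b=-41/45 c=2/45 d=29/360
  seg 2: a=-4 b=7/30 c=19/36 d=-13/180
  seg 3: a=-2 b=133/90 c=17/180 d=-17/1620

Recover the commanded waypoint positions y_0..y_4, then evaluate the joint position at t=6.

y_0=0 y_1=-3 y_2=-4 y_3=-2 y_4=3
S(6) = -149/45

y_0 = S_0(0) = a_0 = 0
y_1 = S_1(0) = a_1 = -3
y_2 = S_2(0) = a_2 = -4
y_3 = S_3(0) = a_3 = -2
y_4 = S_3(3) = 3
t_q=6 is in segment 2 (τ=1); S_2(τ)=-149/45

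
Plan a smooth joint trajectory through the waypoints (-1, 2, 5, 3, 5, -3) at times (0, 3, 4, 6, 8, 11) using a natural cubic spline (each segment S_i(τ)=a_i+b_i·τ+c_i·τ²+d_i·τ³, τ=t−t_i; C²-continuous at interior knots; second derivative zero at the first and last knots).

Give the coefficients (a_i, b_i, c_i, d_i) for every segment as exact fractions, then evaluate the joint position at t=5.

  seg 0: a=-1 b=-80/813 c=0 d=893/7317
  seg 1: a=2 b=2599/813 c=893/813 d=-351/271
  seg 2: a=5 b=1226/813 c=-2266/813 d=831/1084
  seg 3: a=3 b=-359/813 c=2947/1626 d=-1775/3252
  seg 4: a=5 b=70/271 c=-1189/813 d=1189/7317
S(5) = 14593/3252

Δ: Δ0=1, Δ1=3, Δ2=-1, Δ3=1, Δ4=-8/3
row 1: diag=8, rhs=12; c'=1/8, d'=3/2
row 2: denom=6−1·1/8=47/8; d'=(-24−1·3/2)/(47/8)=-204/47
row 3: denom=8−2·16/47=344/47; d'=(12−2·-204/47)/(344/47)=243/86
row 4: denom=10−2·47/172=813/86; d'=(-22−2·243/86)/(813/86)=-2378/813
back: M4=-2378/813
back: M3=243/86−47/172·-2378/813=2947/813
back: M2=-204/47−16/47·2947/813=-4532/813
back: M1=3/2−1/8·-4532/813=1786/813
M: M0=0, M1=1786/813, M2=-4532/813, M3=2947/813, M4=-2378/813, M5=0
seg 0: a=-1, c=M0/2=0, d=(M1−M0)/(6·3)=893/7317, b=Δ0−h0·(2M0+M1)/6=-80/813
seg 1: a=2, c=M1/2=893/813, d=(M2−M1)/(6·1)=-351/271, b=Δ1−h1·(2M1+M2)/6=2599/813
seg 2: a=5, c=M2/2=-2266/813, d=(M3−M2)/(6·2)=831/1084, b=Δ2−h2·(2M2+M3)/6=1226/813
seg 3: a=3, c=M3/2=2947/1626, d=(M4−M3)/(6·2)=-1775/3252, b=Δ3−h3·(2M3+M4)/6=-359/813
seg 4: a=5, c=M4/2=-1189/813, d=(M5−M4)/(6·3)=1189/7317, b=Δ4−h4·(2M4+M5)/6=70/271
t_q=5 → seg 2, τ=1; S=5+1226/813·τ+-2266/813·τ²+831/1084·τ³=14593/3252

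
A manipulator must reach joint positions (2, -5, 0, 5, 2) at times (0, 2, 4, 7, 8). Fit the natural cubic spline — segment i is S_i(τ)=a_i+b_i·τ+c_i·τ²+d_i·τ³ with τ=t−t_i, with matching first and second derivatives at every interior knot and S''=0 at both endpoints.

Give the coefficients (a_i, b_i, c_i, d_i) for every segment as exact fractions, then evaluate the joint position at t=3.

Δ: Δ0=-7/2, Δ1=5/2, Δ2=5/3, Δ3=-3
row 1: diag=8, rhs=36; c'=1/4, d'=9/2
row 2: denom=10−2·1/4=19/2; d'=(-5−2·9/2)/(19/2)=-28/19
row 3: denom=8−3·6/19=134/19; d'=(-28−3·-28/19)/(134/19)=-224/67
back: M3=-224/67
back: M2=-28/19−6/19·-224/67=-28/67
back: M1=9/2−1/4·-28/67=617/134
M: M0=0, M1=617/134, M2=-28/67, M3=-224/67, M4=0
seg 0: a=2, c=M0/2=0, d=(M1−M0)/(6·2)=617/1608, b=Δ0−h0·(2M0+M1)/6=-1012/201
seg 1: a=-5, c=M1/2=617/268, d=(M2−M1)/(6·2)=-673/1608, b=Δ1−h1·(2M1+M2)/6=-173/402
seg 2: a=0, c=M2/2=-14/67, d=(M3−M2)/(6·3)=-98/603, b=Δ2−h2·(2M2+M3)/6=755/201
seg 3: a=5, c=M3/2=-112/67, d=(M4−M3)/(6·1)=112/201, b=Δ3−h3·(2M3+M4)/6=-379/201
t_q=3 → seg 1, τ=1; S=-5+-173/402·τ+617/268·τ²+-673/1608·τ³=-1901/536

  seg 0: a=2 b=-1012/201 c=0 d=617/1608
  seg 1: a=-5 b=-173/402 c=617/268 d=-673/1608
  seg 2: a=0 b=755/201 c=-14/67 d=-98/603
  seg 3: a=5 b=-379/201 c=-112/67 d=112/201
S(3) = -1901/536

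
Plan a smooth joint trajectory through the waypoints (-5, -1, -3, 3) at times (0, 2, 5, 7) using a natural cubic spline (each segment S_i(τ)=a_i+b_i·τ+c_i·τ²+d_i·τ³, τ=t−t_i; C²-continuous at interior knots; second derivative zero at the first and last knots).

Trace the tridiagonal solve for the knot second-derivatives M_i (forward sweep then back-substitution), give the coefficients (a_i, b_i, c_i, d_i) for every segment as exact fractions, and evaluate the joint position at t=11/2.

Δ: Δ0=2, Δ1=-2/3, Δ2=3
row 1: diag=10, rhs=-16; c'=3/10, d'=-8/5
row 2: denom=10−3·3/10=91/10; d'=(22−3·-8/5)/(91/10)=268/91
back: M2=268/91
back: M1=-8/5−3/10·268/91=-226/91
M: M0=0, M1=-226/91, M2=268/91, M3=0
seg 0: a=-5, c=M0/2=0, d=(M1−M0)/(6·2)=-113/546, b=Δ0−h0·(2M0+M1)/6=772/273
seg 1: a=-1, c=M1/2=-113/91, d=(M2−M1)/(6·3)=19/63, b=Δ1−h1·(2M1+M2)/6=94/273
seg 2: a=-3, c=M2/2=134/91, d=(M3−M2)/(6·2)=-67/273, b=Δ2−h2·(2M2+M3)/6=283/273
t_q=11/2 → seg 2, τ=1/2; S=-3+283/273·τ+134/91·τ²+-67/273·τ³=-223/104

  seg 0: a=-5 b=772/273 c=0 d=-113/546
  seg 1: a=-1 b=94/273 c=-113/91 d=19/63
  seg 2: a=-3 b=283/273 c=134/91 d=-67/273
S(11/2) = -223/104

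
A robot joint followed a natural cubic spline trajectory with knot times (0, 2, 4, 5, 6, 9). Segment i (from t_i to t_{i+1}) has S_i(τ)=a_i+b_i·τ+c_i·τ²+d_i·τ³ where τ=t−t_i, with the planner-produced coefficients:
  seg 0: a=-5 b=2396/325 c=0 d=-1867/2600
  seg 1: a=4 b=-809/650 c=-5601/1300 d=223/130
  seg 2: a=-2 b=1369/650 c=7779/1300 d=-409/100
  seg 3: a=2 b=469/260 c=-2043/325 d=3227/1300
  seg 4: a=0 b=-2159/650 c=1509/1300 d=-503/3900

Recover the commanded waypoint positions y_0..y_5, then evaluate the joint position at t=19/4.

y_0 = S_0(0) = a_0 = -5
y_1 = S_1(0) = a_1 = 4
y_2 = S_2(0) = a_2 = -2
y_3 = S_3(0) = a_3 = 2
y_4 = S_4(0) = a_4 = 0
y_5 = S_4(3) = -3
t_q=19/4 is in segment 2 (τ=3/4); S_2(τ)=101509/83200

y_0=-5 y_1=4 y_2=-2 y_3=2 y_4=0 y_5=-3
S(19/4) = 101509/83200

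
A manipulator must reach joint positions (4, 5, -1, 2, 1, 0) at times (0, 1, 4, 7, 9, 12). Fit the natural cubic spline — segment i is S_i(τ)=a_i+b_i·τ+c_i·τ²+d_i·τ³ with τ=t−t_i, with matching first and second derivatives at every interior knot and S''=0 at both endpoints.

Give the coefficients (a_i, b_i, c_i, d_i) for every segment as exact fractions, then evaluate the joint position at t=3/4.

Δ: Δ0=1, Δ1=-2, Δ2=1, Δ3=-1/2, Δ4=-1/3
row 1: diag=8, rhs=-18; c'=3/8, d'=-9/4
row 2: denom=12−3·3/8=87/8; d'=(18−3·-9/4)/(87/8)=66/29
row 3: denom=10−3·8/29=266/29; d'=(-9−3·66/29)/(266/29)=-459/266
row 4: denom=10−2·29/133=1272/133; d'=(1−2·-459/266)/(1272/133)=74/159
back: M4=74/159
back: M3=-459/266−29/133·74/159=-581/318
back: M2=66/29−8/29·-581/318=442/159
back: M1=-9/4−3/8·442/159=-349/106
M: M0=0, M1=-349/106, M2=442/159, M3=-581/318, M4=74/159, M5=0
seg 0: a=4, c=M0/2=0, d=(M1−M0)/(6·1)=-349/636, b=Δ0−h0·(2M0+M1)/6=985/636
seg 1: a=5, c=M1/2=-349/212, d=(M2−M1)/(6·3)=1931/5724, b=Δ1−h1·(2M1+M2)/6=-31/318
seg 2: a=-1, c=M2/2=221/159, d=(M3−M2)/(6·3)=-1465/5724, b=Δ2−h2·(2M2+M3)/6=-551/636
seg 3: a=2, c=M3/2=-581/636, d=(M4−M3)/(6·2)=81/424, b=Δ3−h3·(2M3+M4)/6=179/318
seg 4: a=1, c=M4/2=37/159, d=(M5−M4)/(6·3)=-37/1431, b=Δ4−h4·(2M4+M5)/6=-127/159
t_q=3/4 → seg 0, τ=3/4; S=4+985/636·τ+0·τ²+-349/636·τ³=66891/13568

  seg 0: a=4 b=985/636 c=0 d=-349/636
  seg 1: a=5 b=-31/318 c=-349/212 d=1931/5724
  seg 2: a=-1 b=-551/636 c=221/159 d=-1465/5724
  seg 3: a=2 b=179/318 c=-581/636 d=81/424
  seg 4: a=1 b=-127/159 c=37/159 d=-37/1431
S(3/4) = 66891/13568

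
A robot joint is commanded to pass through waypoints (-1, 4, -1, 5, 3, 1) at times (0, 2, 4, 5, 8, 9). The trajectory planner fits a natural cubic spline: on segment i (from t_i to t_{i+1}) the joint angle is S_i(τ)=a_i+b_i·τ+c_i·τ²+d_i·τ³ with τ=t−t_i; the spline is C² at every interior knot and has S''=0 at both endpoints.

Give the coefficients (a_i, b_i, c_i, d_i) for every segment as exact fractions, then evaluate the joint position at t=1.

  seg 0: a=-1 b=8383/1767 c=0 d=-7931/14136
  seg 1: a=4 b=-7027/3534 c=-7931/2356 d=21985/14136
  seg 2: a=-1 b=5671/1767 c=7027/1178 d=-11219/3534
  seg 3: a=5 b=19847/3534 c=-2096/589 d=575/1178
  seg 4: a=3 b=-4517/1767 c=983/1178 d=-983/3534
S(1) = 14999/4712

Δ: Δ0=5/2, Δ1=-5/2, Δ2=6, Δ3=-2/3, Δ4=-2
row 1: diag=8, rhs=-30; c'=1/4, d'=-15/4
row 2: denom=6−2·1/4=11/2; d'=(51−2·-15/4)/(11/2)=117/11
row 3: denom=8−1·2/11=86/11; d'=(-40−1·117/11)/(86/11)=-557/86
row 4: denom=8−3·33/86=589/86; d'=(-8−3·-557/86)/(589/86)=983/589
back: M4=983/589
back: M3=-557/86−33/86·983/589=-4192/589
back: M2=117/11−2/11·-4192/589=7027/589
back: M1=-15/4−1/4·7027/589=-7931/1178
M: M0=0, M1=-7931/1178, M2=7027/589, M3=-4192/589, M4=983/589, M5=0
seg 0: a=-1, c=M0/2=0, d=(M1−M0)/(6·2)=-7931/14136, b=Δ0−h0·(2M0+M1)/6=8383/1767
seg 1: a=4, c=M1/2=-7931/2356, d=(M2−M1)/(6·2)=21985/14136, b=Δ1−h1·(2M1+M2)/6=-7027/3534
seg 2: a=-1, c=M2/2=7027/1178, d=(M3−M2)/(6·1)=-11219/3534, b=Δ2−h2·(2M2+M3)/6=5671/1767
seg 3: a=5, c=M3/2=-2096/589, d=(M4−M3)/(6·3)=575/1178, b=Δ3−h3·(2M3+M4)/6=19847/3534
seg 4: a=3, c=M4/2=983/1178, d=(M5−M4)/(6·1)=-983/3534, b=Δ4−h4·(2M4+M5)/6=-4517/1767
t_q=1 → seg 0, τ=1; S=-1+8383/1767·τ+0·τ²+-7931/14136·τ³=14999/4712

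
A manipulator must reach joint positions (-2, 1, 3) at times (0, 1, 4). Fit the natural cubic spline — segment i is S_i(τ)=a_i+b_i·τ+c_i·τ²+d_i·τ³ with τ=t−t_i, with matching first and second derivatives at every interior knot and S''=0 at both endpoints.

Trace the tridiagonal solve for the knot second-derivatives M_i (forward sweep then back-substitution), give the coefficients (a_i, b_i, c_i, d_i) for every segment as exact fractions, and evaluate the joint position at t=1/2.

Δ: Δ0=3, Δ1=2/3
row 1: diag=8, rhs=-14; c'=3/8, d'=-7/4
back: M1=-7/4
M: M0=0, M1=-7/4, M2=0
seg 0: a=-2, c=M0/2=0, d=(M1−M0)/(6·1)=-7/24, b=Δ0−h0·(2M0+M1)/6=79/24
seg 1: a=1, c=M1/2=-7/8, d=(M2−M1)/(6·3)=7/72, b=Δ1−h1·(2M1+M2)/6=29/12
t_q=1/2 → seg 0, τ=1/2; S=-2+79/24·τ+0·τ²+-7/24·τ³=-25/64

  seg 0: a=-2 b=79/24 c=0 d=-7/24
  seg 1: a=1 b=29/12 c=-7/8 d=7/72
S(1/2) = -25/64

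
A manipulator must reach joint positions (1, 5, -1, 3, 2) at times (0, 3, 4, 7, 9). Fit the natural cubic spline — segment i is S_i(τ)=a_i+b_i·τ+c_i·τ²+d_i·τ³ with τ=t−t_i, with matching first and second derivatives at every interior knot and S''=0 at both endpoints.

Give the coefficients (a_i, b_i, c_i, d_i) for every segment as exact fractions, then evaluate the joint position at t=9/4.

  seg 0: a=1 b=565/124 c=0 d=-1199/3348
  seg 1: a=5 b=-317/62 c=-1199/372 d=869/372
  seg 2: a=-1 b=-1693/372 c=352/93 d=-2035/3348
  seg 3: a=3 b=325/186 c=-209/124 d=209/744
S(9/4) = 56923/7936

Δ: Δ0=4/3, Δ1=-6, Δ2=4/3, Δ3=-1/2
row 1: diag=8, rhs=-44; c'=1/8, d'=-11/2
row 2: denom=8−1·1/8=63/8; d'=(44−1·-11/2)/(63/8)=44/7
row 3: denom=10−3·8/21=62/7; d'=(-11−3·44/7)/(62/7)=-209/62
back: M3=-209/62
back: M2=44/7−8/21·-209/62=704/93
back: M1=-11/2−1/8·704/93=-1199/186
M: M0=0, M1=-1199/186, M2=704/93, M3=-209/62, M4=0
seg 0: a=1, c=M0/2=0, d=(M1−M0)/(6·3)=-1199/3348, b=Δ0−h0·(2M0+M1)/6=565/124
seg 1: a=5, c=M1/2=-1199/372, d=(M2−M1)/(6·1)=869/372, b=Δ1−h1·(2M1+M2)/6=-317/62
seg 2: a=-1, c=M2/2=352/93, d=(M3−M2)/(6·3)=-2035/3348, b=Δ2−h2·(2M2+M3)/6=-1693/372
seg 3: a=3, c=M3/2=-209/124, d=(M4−M3)/(6·2)=209/744, b=Δ3−h3·(2M3+M4)/6=325/186
t_q=9/4 → seg 0, τ=9/4; S=1+565/124·τ+0·τ²+-1199/3348·τ³=56923/7936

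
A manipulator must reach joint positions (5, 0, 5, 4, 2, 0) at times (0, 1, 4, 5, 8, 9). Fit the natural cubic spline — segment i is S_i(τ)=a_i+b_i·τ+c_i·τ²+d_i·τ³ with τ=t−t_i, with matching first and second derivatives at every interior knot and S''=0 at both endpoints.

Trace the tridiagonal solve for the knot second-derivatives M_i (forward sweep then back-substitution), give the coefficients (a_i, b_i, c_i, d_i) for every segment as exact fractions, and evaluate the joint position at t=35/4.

  seg 0: a=5 b=-18145/2961 c=0 d=3340/2961
  seg 1: a=0 b=-8125/2961 c=3340/987 d=-17000/26649
  seg 2: a=5 b=995/2961 c=-6980/2961 d=48/47
  seg 3: a=4 b=-3893/2961 c=2092/2961 d=-4357/26649
  seg 4: a=2 b=-4412/2961 c=-755/987 d=755/2961
S(35/4) = 35359/63168

Δ: Δ0=-5, Δ1=5/3, Δ2=-1, Δ3=-2/3, Δ4=-2
row 1: diag=8, rhs=40; c'=3/8, d'=5
row 2: denom=8−3·3/8=55/8; d'=(-16−3·5)/(55/8)=-248/55
row 3: denom=8−1·8/55=432/55; d'=(2−1·-248/55)/(432/55)=179/216
row 4: denom=8−3·55/144=329/48; d'=(-8−3·179/216)/(329/48)=-1510/987
back: M4=-1510/987
back: M3=179/216−55/144·-1510/987=4184/2961
back: M2=-248/55−8/55·4184/2961=-13960/2961
back: M1=5−3/8·-13960/2961=6680/987
M: M0=0, M1=6680/987, M2=-13960/2961, M3=4184/2961, M4=-1510/987, M5=0
seg 0: a=5, c=M0/2=0, d=(M1−M0)/(6·1)=3340/2961, b=Δ0−h0·(2M0+M1)/6=-18145/2961
seg 1: a=0, c=M1/2=3340/987, d=(M2−M1)/(6·3)=-17000/26649, b=Δ1−h1·(2M1+M2)/6=-8125/2961
seg 2: a=5, c=M2/2=-6980/2961, d=(M3−M2)/(6·1)=48/47, b=Δ2−h2·(2M2+M3)/6=995/2961
seg 3: a=4, c=M3/2=2092/2961, d=(M4−M3)/(6·3)=-4357/26649, b=Δ3−h3·(2M3+M4)/6=-3893/2961
seg 4: a=2, c=M4/2=-755/987, d=(M5−M4)/(6·1)=755/2961, b=Δ4−h4·(2M4+M5)/6=-4412/2961
t_q=35/4 → seg 4, τ=3/4; S=2+-4412/2961·τ+-755/987·τ²+755/2961·τ³=35359/63168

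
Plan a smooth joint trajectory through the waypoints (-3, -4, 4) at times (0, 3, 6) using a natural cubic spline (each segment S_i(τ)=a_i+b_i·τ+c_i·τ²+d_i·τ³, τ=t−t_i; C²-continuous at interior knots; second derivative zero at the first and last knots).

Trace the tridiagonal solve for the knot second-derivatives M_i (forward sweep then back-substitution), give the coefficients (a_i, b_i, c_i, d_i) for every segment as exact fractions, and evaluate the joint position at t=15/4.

  seg 0: a=-3 b=-13/12 c=0 d=1/12
  seg 1: a=-4 b=7/6 c=3/4 d=-1/12
S(15/4) = -701/256

Δ: Δ0=-1/3, Δ1=8/3
row 1: diag=12, rhs=18; c'=1/4, d'=3/2
back: M1=3/2
M: M0=0, M1=3/2, M2=0
seg 0: a=-3, c=M0/2=0, d=(M1−M0)/(6·3)=1/12, b=Δ0−h0·(2M0+M1)/6=-13/12
seg 1: a=-4, c=M1/2=3/4, d=(M2−M1)/(6·3)=-1/12, b=Δ1−h1·(2M1+M2)/6=7/6
t_q=15/4 → seg 1, τ=3/4; S=-4+7/6·τ+3/4·τ²+-1/12·τ³=-701/256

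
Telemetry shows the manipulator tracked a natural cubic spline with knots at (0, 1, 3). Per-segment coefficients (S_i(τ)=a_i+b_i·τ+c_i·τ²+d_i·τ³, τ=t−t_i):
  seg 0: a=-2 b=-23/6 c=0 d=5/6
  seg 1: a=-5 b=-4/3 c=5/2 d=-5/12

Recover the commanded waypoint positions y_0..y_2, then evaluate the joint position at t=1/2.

y_0 = S_0(0) = a_0 = -2
y_1 = S_1(0) = a_1 = -5
y_2 = S_1(2) = -1
t_q=1/2 is in segment 0 (τ=1/2); S_0(τ)=-61/16

y_0=-2 y_1=-5 y_2=-1
S(1/2) = -61/16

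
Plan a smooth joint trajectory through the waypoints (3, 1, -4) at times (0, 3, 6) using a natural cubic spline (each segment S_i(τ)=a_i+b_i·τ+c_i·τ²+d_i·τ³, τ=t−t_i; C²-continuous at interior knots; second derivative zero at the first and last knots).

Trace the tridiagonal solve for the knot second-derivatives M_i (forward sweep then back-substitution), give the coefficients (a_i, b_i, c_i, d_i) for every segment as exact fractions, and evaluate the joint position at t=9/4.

  seg 0: a=3 b=-5/12 c=0 d=-1/36
  seg 1: a=1 b=-7/6 c=-1/4 d=1/36
S(9/4) = 447/256

Δ: Δ0=-2/3, Δ1=-5/3
row 1: diag=12, rhs=-6; c'=1/4, d'=-1/2
back: M1=-1/2
M: M0=0, M1=-1/2, M2=0
seg 0: a=3, c=M0/2=0, d=(M1−M0)/(6·3)=-1/36, b=Δ0−h0·(2M0+M1)/6=-5/12
seg 1: a=1, c=M1/2=-1/4, d=(M2−M1)/(6·3)=1/36, b=Δ1−h1·(2M1+M2)/6=-7/6
t_q=9/4 → seg 0, τ=9/4; S=3+-5/12·τ+0·τ²+-1/36·τ³=447/256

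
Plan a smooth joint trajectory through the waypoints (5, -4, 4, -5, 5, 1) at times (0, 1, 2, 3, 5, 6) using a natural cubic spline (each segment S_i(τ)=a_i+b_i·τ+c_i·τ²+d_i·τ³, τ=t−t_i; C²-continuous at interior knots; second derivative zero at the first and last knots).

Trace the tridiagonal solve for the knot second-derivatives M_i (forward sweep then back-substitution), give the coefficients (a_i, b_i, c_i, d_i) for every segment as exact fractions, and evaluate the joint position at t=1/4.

  seg 0: a=5 b=-853/57 c=0 d=340/57
  seg 1: a=-4 b=167/57 c=340/19 d=-731/57
  seg 2: a=4 b=14/57 c=-391/19 d=34/3
  seg 3: a=-5 b=-394/57 c=255/19 d=-851/228
  seg 4: a=5 b=113/57 c=-341/38 d=341/114
S(1/4) = 411/304

Δ: Δ0=-9, Δ1=8, Δ2=-9, Δ3=5, Δ4=-4
row 1: diag=4, rhs=102; c'=1/4, d'=51/2
row 2: denom=4−1·1/4=15/4; d'=(-102−1·51/2)/(15/4)=-34
row 3: denom=6−1·4/15=86/15; d'=(84−1·-34)/(86/15)=885/43
row 4: denom=6−2·15/43=228/43; d'=(-54−2·885/43)/(228/43)=-341/19
back: M4=-341/19
back: M3=885/43−15/43·-341/19=510/19
back: M2=-34−4/15·510/19=-782/19
back: M1=51/2−1/4·-782/19=680/19
M: M0=0, M1=680/19, M2=-782/19, M3=510/19, M4=-341/19, M5=0
seg 0: a=5, c=M0/2=0, d=(M1−M0)/(6·1)=340/57, b=Δ0−h0·(2M0+M1)/6=-853/57
seg 1: a=-4, c=M1/2=340/19, d=(M2−M1)/(6·1)=-731/57, b=Δ1−h1·(2M1+M2)/6=167/57
seg 2: a=4, c=M2/2=-391/19, d=(M3−M2)/(6·1)=34/3, b=Δ2−h2·(2M2+M3)/6=14/57
seg 3: a=-5, c=M3/2=255/19, d=(M4−M3)/(6·2)=-851/228, b=Δ3−h3·(2M3+M4)/6=-394/57
seg 4: a=5, c=M4/2=-341/38, d=(M5−M4)/(6·1)=341/114, b=Δ4−h4·(2M4+M5)/6=113/57
t_q=1/4 → seg 0, τ=1/4; S=5+-853/57·τ+0·τ²+340/57·τ³=411/304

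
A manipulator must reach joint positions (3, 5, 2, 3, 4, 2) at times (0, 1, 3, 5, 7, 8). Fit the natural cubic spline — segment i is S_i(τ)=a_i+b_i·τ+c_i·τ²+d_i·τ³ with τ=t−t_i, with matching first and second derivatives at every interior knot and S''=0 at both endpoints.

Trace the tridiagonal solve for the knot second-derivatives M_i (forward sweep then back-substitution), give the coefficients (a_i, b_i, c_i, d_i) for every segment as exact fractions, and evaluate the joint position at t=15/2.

Δ: Δ0=2, Δ1=-3/2, Δ2=1/2, Δ3=1/2, Δ4=-2
row 1: diag=6, rhs=-21; c'=1/3, d'=-7/2
row 2: denom=8−2·1/3=22/3; d'=(12−2·-7/2)/(22/3)=57/22
row 3: denom=8−2·3/11=82/11; d'=(0−2·57/22)/(82/11)=-57/82
row 4: denom=6−2·11/41=224/41; d'=(-15−2·-57/82)/(224/41)=-279/112
back: M4=-279/112
back: M3=-57/82−11/41·-279/112=-3/112
back: M2=57/22−3/11·-3/112=291/112
back: M1=-7/2−1/3·291/112=-489/112
M: M0=0, M1=-489/112, M2=291/112, M3=-3/112, M4=-279/112, M5=0
seg 0: a=3, c=M0/2=0, d=(M1−M0)/(6·1)=-163/224, b=Δ0−h0·(2M0+M1)/6=611/224
seg 1: a=5, c=M1/2=-489/224, d=(M2−M1)/(6·2)=65/112, b=Δ1−h1·(2M1+M2)/6=61/112
seg 2: a=2, c=M2/2=291/224, d=(M3−M2)/(6·2)=-7/32, b=Δ2−h2·(2M2+M3)/6=-137/112
seg 3: a=3, c=M3/2=-3/224, d=(M4−M3)/(6·2)=-23/112, b=Δ3−h3·(2M3+M4)/6=151/112
seg 4: a=4, c=M4/2=-279/224, d=(M5−M4)/(6·1)=93/224, b=Δ4−h4·(2M4+M5)/6=-131/112
t_q=15/2 → seg 4, τ=1/2; S=4+-131/112·τ+-279/224·τ²+93/224·τ³=5655/1792

  seg 0: a=3 b=611/224 c=0 d=-163/224
  seg 1: a=5 b=61/112 c=-489/224 d=65/112
  seg 2: a=2 b=-137/112 c=291/224 d=-7/32
  seg 3: a=3 b=151/112 c=-3/224 d=-23/112
  seg 4: a=4 b=-131/112 c=-279/224 d=93/224
S(15/2) = 5655/1792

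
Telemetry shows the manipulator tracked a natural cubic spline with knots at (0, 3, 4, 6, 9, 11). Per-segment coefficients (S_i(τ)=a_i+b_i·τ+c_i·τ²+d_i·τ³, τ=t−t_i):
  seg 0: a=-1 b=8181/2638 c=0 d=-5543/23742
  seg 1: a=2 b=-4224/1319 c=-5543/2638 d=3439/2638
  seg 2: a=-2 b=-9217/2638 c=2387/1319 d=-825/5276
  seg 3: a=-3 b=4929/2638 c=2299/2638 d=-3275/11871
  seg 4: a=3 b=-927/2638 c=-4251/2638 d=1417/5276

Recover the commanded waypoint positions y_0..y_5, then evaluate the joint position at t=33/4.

y_0 = S_0(0) = a_0 = -1
y_1 = S_1(0) = a_1 = 2
y_2 = S_2(0) = a_2 = -2
y_3 = S_3(0) = a_3 = -3
y_4 = S_4(0) = a_4 = 3
y_5 = S_4(2) = -2
t_q=33/4 is in segment 3 (τ=9/4); S_3(τ)=208803/84416

y_0=-1 y_1=2 y_2=-2 y_3=-3 y_4=3 y_5=-2
S(33/4) = 208803/84416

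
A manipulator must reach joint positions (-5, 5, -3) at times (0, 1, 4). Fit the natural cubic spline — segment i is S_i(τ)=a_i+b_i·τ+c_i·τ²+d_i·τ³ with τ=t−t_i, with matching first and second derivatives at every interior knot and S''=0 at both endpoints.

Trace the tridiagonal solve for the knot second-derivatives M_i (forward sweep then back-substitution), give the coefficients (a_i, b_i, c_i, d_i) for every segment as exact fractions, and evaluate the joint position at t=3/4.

Δ: Δ0=10, Δ1=-8/3
row 1: diag=8, rhs=-76; c'=3/8, d'=-19/2
back: M1=-19/2
M: M0=0, M1=-19/2, M2=0
seg 0: a=-5, c=M0/2=0, d=(M1−M0)/(6·1)=-19/12, b=Δ0−h0·(2M0+M1)/6=139/12
seg 1: a=5, c=M1/2=-19/4, d=(M2−M1)/(6·3)=19/36, b=Δ1−h1·(2M1+M2)/6=41/6
t_q=3/4 → seg 0, τ=3/4; S=-5+139/12·τ+0·τ²+-19/12·τ³=773/256

  seg 0: a=-5 b=139/12 c=0 d=-19/12
  seg 1: a=5 b=41/6 c=-19/4 d=19/36
S(3/4) = 773/256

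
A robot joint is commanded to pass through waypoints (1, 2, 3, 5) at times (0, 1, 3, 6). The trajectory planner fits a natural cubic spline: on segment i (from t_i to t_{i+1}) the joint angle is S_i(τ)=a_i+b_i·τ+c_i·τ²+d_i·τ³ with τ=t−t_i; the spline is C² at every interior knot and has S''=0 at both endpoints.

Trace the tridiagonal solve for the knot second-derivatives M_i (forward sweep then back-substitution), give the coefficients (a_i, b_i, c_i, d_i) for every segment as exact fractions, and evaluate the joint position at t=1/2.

Δ: Δ0=1, Δ1=1/2, Δ2=2/3
row 1: diag=6, rhs=-3; c'=1/3, d'=-1/2
row 2: denom=10−2·1/3=28/3; d'=(1−2·-1/2)/(28/3)=3/14
back: M2=3/14
back: M1=-1/2−1/3·3/14=-4/7
M: M0=0, M1=-4/7, M2=3/14, M3=0
seg 0: a=1, c=M0/2=0, d=(M1−M0)/(6·1)=-2/21, b=Δ0−h0·(2M0+M1)/6=23/21
seg 1: a=2, c=M1/2=-2/7, d=(M2−M1)/(6·2)=11/168, b=Δ1−h1·(2M1+M2)/6=17/21
seg 2: a=3, c=M2/2=3/28, d=(M3−M2)/(6·3)=-1/84, b=Δ2−h2·(2M2+M3)/6=19/42
t_q=1/2 → seg 0, τ=1/2; S=1+23/21·τ+0·τ²+-2/21·τ³=43/28

  seg 0: a=1 b=23/21 c=0 d=-2/21
  seg 1: a=2 b=17/21 c=-2/7 d=11/168
  seg 2: a=3 b=19/42 c=3/28 d=-1/84
S(1/2) = 43/28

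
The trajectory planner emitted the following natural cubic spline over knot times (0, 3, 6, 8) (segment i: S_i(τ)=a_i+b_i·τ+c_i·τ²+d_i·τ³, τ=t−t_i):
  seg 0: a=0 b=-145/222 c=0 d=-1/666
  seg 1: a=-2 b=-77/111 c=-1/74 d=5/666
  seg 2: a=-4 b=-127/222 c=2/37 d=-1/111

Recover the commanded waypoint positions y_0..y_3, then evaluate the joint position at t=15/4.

y_0 = S_0(0) = a_0 = 0
y_1 = S_1(0) = a_1 = -2
y_2 = S_2(0) = a_2 = -4
y_3 = S_2(2) = -5
t_q=15/4 is in segment 1 (τ=3/4); S_1(τ)=-11957/4736

y_0=0 y_1=-2 y_2=-4 y_3=-5
S(15/4) = -11957/4736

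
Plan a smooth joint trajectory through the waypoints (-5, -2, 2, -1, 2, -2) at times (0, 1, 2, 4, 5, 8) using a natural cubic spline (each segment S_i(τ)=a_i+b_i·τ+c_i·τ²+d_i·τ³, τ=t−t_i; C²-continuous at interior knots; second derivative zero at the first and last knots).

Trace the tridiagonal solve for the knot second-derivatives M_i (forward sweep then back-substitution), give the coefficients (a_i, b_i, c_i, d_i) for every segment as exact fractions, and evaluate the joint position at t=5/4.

  seg 0: a=-5 b=13619/5718 c=0 d=3535/5718
  seg 1: a=-2 b=12112/2859 c=3535/1906 d=-11957/5718
  seg 2: a=2 b=9563/5718 c=-4211/953 d=4049/2859
  seg 3: a=-1 b=5675/5718 c=3887/953 d=-11843/5718
  seg 4: a=2 b=8395/2859 c=-4069/1906 d=4069/17154
S(5/4) = -104619/121984

Δ: Δ0=3, Δ1=4, Δ2=-3/2, Δ3=3, Δ4=-4/3
row 1: diag=4, rhs=6; c'=1/4, d'=3/2
row 2: denom=6−1·1/4=23/4; d'=(-33−1·3/2)/(23/4)=-6
row 3: denom=6−2·8/23=122/23; d'=(27−2·-6)/(122/23)=897/122
row 4: denom=8−1·23/122=953/122; d'=(-26−1·897/122)/(953/122)=-4069/953
back: M4=-4069/953
back: M3=897/122−23/122·-4069/953=7774/953
back: M2=-6−8/23·7774/953=-8422/953
back: M1=3/2−1/4·-8422/953=3535/953
M: M0=0, M1=3535/953, M2=-8422/953, M3=7774/953, M4=-4069/953, M5=0
seg 0: a=-5, c=M0/2=0, d=(M1−M0)/(6·1)=3535/5718, b=Δ0−h0·(2M0+M1)/6=13619/5718
seg 1: a=-2, c=M1/2=3535/1906, d=(M2−M1)/(6·1)=-11957/5718, b=Δ1−h1·(2M1+M2)/6=12112/2859
seg 2: a=2, c=M2/2=-4211/953, d=(M3−M2)/(6·2)=4049/2859, b=Δ2−h2·(2M2+M3)/6=9563/5718
seg 3: a=-1, c=M3/2=3887/953, d=(M4−M3)/(6·1)=-11843/5718, b=Δ3−h3·(2M3+M4)/6=5675/5718
seg 4: a=2, c=M4/2=-4069/1906, d=(M5−M4)/(6·3)=4069/17154, b=Δ4−h4·(2M4+M5)/6=8395/2859
t_q=5/4 → seg 1, τ=1/4; S=-2+12112/2859·τ+3535/1906·τ²+-11957/5718·τ³=-104619/121984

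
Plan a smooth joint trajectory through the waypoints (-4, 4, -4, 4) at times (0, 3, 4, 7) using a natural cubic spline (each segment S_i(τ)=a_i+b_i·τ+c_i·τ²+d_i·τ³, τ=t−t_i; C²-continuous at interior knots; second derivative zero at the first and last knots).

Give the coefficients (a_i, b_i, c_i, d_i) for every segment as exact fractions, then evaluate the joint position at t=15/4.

Δ: Δ0=8/3, Δ1=-8, Δ2=8/3
row 1: diag=8, rhs=-64; c'=1/8, d'=-8
row 2: denom=8−1·1/8=63/8; d'=(64−1·-8)/(63/8)=64/7
back: M2=64/7
back: M1=-8−1/8·64/7=-64/7
M: M0=0, M1=-64/7, M2=64/7, M3=0
seg 0: a=-4, c=M0/2=0, d=(M1−M0)/(6·3)=-32/63, b=Δ0−h0·(2M0+M1)/6=152/21
seg 1: a=4, c=M1/2=-32/7, d=(M2−M1)/(6·1)=64/21, b=Δ1−h1·(2M1+M2)/6=-136/21
seg 2: a=-4, c=M2/2=32/7, d=(M3−M2)/(6·3)=-32/63, b=Δ2−h2·(2M2+M3)/6=-136/21
t_q=15/4 → seg 1, τ=3/4; S=4+-136/21·τ+-32/7·τ²+64/21·τ³=-15/7

  seg 0: a=-4 b=152/21 c=0 d=-32/63
  seg 1: a=4 b=-136/21 c=-32/7 d=64/21
  seg 2: a=-4 b=-136/21 c=32/7 d=-32/63
S(15/4) = -15/7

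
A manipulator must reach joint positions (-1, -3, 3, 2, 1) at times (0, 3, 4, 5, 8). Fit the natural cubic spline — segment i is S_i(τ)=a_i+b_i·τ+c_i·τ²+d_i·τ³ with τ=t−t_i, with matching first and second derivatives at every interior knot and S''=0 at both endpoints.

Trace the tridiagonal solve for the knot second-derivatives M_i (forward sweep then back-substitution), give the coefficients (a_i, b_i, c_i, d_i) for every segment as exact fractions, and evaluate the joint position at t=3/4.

  seg 0: a=-1 b=-95/24 c=0 d=79/216
  seg 1: a=-3 b=71/12 c=79/24 d=-77/24
  seg 2: a=3 b=23/8 c=-19/3 d=59/24
  seg 3: a=2 b=-29/12 c=25/24 d=-25/216
S(3/4) = -1953/512

Δ: Δ0=-2/3, Δ1=6, Δ2=-1, Δ3=-1/3
row 1: diag=8, rhs=40; c'=1/8, d'=5
row 2: denom=4−1·1/8=31/8; d'=(-42−1·5)/(31/8)=-376/31
row 3: denom=8−1·8/31=240/31; d'=(4−1·-376/31)/(240/31)=25/12
back: M3=25/12
back: M2=-376/31−8/31·25/12=-38/3
back: M1=5−1/8·-38/3=79/12
M: M0=0, M1=79/12, M2=-38/3, M3=25/12, M4=0
seg 0: a=-1, c=M0/2=0, d=(M1−M0)/(6·3)=79/216, b=Δ0−h0·(2M0+M1)/6=-95/24
seg 1: a=-3, c=M1/2=79/24, d=(M2−M1)/(6·1)=-77/24, b=Δ1−h1·(2M1+M2)/6=71/12
seg 2: a=3, c=M2/2=-19/3, d=(M3−M2)/(6·1)=59/24, b=Δ2−h2·(2M2+M3)/6=23/8
seg 3: a=2, c=M3/2=25/24, d=(M4−M3)/(6·3)=-25/216, b=Δ3−h3·(2M3+M4)/6=-29/12
t_q=3/4 → seg 0, τ=3/4; S=-1+-95/24·τ+0·τ²+79/216·τ³=-1953/512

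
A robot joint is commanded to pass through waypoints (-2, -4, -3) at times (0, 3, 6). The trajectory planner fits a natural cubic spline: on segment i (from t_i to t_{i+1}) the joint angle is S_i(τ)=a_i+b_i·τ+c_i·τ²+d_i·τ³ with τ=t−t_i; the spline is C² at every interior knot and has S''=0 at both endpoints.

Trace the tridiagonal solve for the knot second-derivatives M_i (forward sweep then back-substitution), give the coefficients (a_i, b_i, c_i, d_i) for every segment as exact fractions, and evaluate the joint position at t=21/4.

Δ: Δ0=-2/3, Δ1=1/3
row 1: diag=12, rhs=6; c'=1/4, d'=1/2
back: M1=1/2
M: M0=0, M1=1/2, M2=0
seg 0: a=-2, c=M0/2=0, d=(M1−M0)/(6·3)=1/36, b=Δ0−h0·(2M0+M1)/6=-11/12
seg 1: a=-4, c=M1/2=1/4, d=(M2−M1)/(6·3)=-1/36, b=Δ1−h1·(2M1+M2)/6=-1/6
t_q=21/4 → seg 1, τ=9/4; S=-4+-1/6·τ+1/4·τ²+-1/36·τ³=-877/256

  seg 0: a=-2 b=-11/12 c=0 d=1/36
  seg 1: a=-4 b=-1/6 c=1/4 d=-1/36
S(21/4) = -877/256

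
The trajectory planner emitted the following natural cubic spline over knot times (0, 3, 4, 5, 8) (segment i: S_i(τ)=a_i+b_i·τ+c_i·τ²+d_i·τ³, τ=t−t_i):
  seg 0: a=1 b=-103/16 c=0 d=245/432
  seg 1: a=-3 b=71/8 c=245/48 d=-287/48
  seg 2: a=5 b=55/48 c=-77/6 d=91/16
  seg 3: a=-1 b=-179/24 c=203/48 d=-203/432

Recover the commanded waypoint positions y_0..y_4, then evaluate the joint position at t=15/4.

y_0=1 y_1=-3 y_2=5 y_3=-1 y_4=2
S(15/4) = 4101/1024

y_0 = S_0(0) = a_0 = 1
y_1 = S_1(0) = a_1 = -3
y_2 = S_2(0) = a_2 = 5
y_3 = S_3(0) = a_3 = -1
y_4 = S_3(3) = 2
t_q=15/4 is in segment 1 (τ=3/4); S_1(τ)=4101/1024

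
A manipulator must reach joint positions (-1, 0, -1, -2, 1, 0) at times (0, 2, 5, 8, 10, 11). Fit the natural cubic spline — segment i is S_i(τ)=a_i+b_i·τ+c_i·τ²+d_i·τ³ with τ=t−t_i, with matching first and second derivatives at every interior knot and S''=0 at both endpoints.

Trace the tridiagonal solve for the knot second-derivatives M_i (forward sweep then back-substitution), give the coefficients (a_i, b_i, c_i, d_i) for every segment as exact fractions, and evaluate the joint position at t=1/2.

Δ: Δ0=1/2, Δ1=-1/3, Δ2=-1/3, Δ3=3/2, Δ4=-1
row 1: diag=10, rhs=-5; c'=3/10, d'=-1/2
row 2: denom=12−3·3/10=111/10; d'=(0−3·-1/2)/(111/10)=5/37
row 3: denom=10−3·10/37=340/37; d'=(11−3·5/37)/(340/37)=98/85
row 4: denom=6−2·37/170=473/85; d'=(-15−2·98/85)/(473/85)=-1471/473
back: M4=-1471/473
back: M3=98/85−37/170·-1471/473=1731/946
back: M2=5/37−10/37·1731/946=-170/473
back: M1=-1/2−3/10·-170/473=-371/946
M: M0=0, M1=-371/946, M2=-170/473, M3=1731/946, M4=-1471/473, M5=0
seg 0: a=-1, c=M0/2=0, d=(M1−M0)/(6·2)=-371/11352, b=Δ0−h0·(2M0+M1)/6=895/1419
seg 1: a=0, c=M1/2=-371/1892, d=(M2−M1)/(6·3)=31/17028, b=Δ1−h1·(2M1+M2)/6=677/2838
seg 2: a=-1, c=M2/2=-85/473, d=(M3−M2)/(6·3)=2071/17028, b=Δ2−h2·(2M2+M3)/6=-5045/5676
seg 3: a=-2, c=M3/2=1731/1892, d=(M4−M3)/(6·2)=-4673/11352, b=Δ3−h3·(2M3+M4)/6=3737/2838
seg 4: a=1, c=M4/2=-1471/946, d=(M5−M4)/(6·1)=1471/2838, b=Δ4−h4·(2M4+M5)/6=52/1419
t_q=1/2 → seg 0, τ=1/2; S=-1+895/1419·τ+0·τ²+-371/11352·τ³=-20849/30272

  seg 0: a=-1 b=895/1419 c=0 d=-371/11352
  seg 1: a=0 b=677/2838 c=-371/1892 d=31/17028
  seg 2: a=-1 b=-5045/5676 c=-85/473 d=2071/17028
  seg 3: a=-2 b=3737/2838 c=1731/1892 d=-4673/11352
  seg 4: a=1 b=52/1419 c=-1471/946 d=1471/2838
S(1/2) = -20849/30272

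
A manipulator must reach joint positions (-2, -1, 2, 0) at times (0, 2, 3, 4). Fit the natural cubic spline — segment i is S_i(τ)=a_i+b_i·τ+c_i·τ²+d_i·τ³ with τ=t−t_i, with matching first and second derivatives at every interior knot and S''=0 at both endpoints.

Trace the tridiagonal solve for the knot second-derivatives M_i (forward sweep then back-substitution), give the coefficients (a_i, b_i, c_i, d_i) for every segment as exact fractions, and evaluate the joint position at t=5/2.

  seg 0: a=-2 b=-37/46 c=0 d=15/46
  seg 1: a=-1 b=143/46 c=45/23 d=-95/46
  seg 2: a=2 b=19/23 c=-195/46 d=65/46
S(5/2) = 289/368

Δ: Δ0=1/2, Δ1=3, Δ2=-2
row 1: diag=6, rhs=15; c'=1/6, d'=5/2
row 2: denom=4−1·1/6=23/6; d'=(-30−1·5/2)/(23/6)=-195/23
back: M2=-195/23
back: M1=5/2−1/6·-195/23=90/23
M: M0=0, M1=90/23, M2=-195/23, M3=0
seg 0: a=-2, c=M0/2=0, d=(M1−M0)/(6·2)=15/46, b=Δ0−h0·(2M0+M1)/6=-37/46
seg 1: a=-1, c=M1/2=45/23, d=(M2−M1)/(6·1)=-95/46, b=Δ1−h1·(2M1+M2)/6=143/46
seg 2: a=2, c=M2/2=-195/46, d=(M3−M2)/(6·1)=65/46, b=Δ2−h2·(2M2+M3)/6=19/23
t_q=5/2 → seg 1, τ=1/2; S=-1+143/46·τ+45/23·τ²+-95/46·τ³=289/368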